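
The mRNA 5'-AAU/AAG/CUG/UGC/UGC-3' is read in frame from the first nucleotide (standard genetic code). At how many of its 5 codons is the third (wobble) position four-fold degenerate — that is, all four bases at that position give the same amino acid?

Codon 1 AAU (Asn): third position 2-fold.
Codon 2 AAG (Lys): third position 2-fold.
Codon 3 CUG (Leu): third position 4-fold.
Codon 4 UGC (Cys): third position 2-fold.
Codon 5 UGC (Cys): third position 2-fold.
Four-fold degenerate third positions: 1.

1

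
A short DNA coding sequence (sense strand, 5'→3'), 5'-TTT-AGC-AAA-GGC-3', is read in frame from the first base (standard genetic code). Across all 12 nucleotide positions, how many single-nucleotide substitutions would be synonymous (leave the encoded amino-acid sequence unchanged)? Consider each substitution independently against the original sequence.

Codon 1 (TTT, Phe): 1 synonymous substitution.
Codon 2 (AGC, Ser): 1 synonymous substitution.
Codon 3 (AAA, Lys): 1 synonymous substitution.
Codon 4 (GGC, Gly): 3 synonymous substitutions.
Total: 1 + 1 + 1 + 3 = 6.

6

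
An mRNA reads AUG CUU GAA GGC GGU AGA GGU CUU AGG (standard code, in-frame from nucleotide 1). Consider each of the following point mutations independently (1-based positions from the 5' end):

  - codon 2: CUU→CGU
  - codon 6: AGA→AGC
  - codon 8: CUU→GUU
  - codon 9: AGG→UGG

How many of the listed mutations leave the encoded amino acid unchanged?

0

Codon 2: CUU (Leu) → CGU (Arg) — missense.
Codon 6: AGA (Arg) → AGC (Ser) — missense.
Codon 8: CUU (Leu) → GUU (Val) — missense.
Codon 9: AGG (Arg) → UGG (Trp) — missense.
Synonymous: 0 of 4.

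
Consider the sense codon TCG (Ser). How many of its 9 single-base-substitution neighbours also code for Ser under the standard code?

Position 1: none → 0 synonymous.
Position 2: none → 0 synonymous.
Position 3: TCT, TCC, TCA → 3 synonymous.
Total: 0 + 0 + 3 = 3.

3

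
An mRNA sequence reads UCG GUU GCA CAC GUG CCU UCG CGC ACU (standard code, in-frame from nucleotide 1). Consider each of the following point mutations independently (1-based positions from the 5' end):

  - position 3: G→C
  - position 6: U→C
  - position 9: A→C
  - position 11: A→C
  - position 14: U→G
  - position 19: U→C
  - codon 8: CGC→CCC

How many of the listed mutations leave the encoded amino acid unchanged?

Codon 1: UCG (Ser) → UCC (Ser) — synonymous.
Codon 2: GUU (Val) → GUC (Val) — synonymous.
Codon 3: GCA (Ala) → GCC (Ala) — synonymous.
Codon 4: CAC (His) → CCC (Pro) — missense.
Codon 5: GUG (Val) → GGG (Gly) — missense.
Codon 7: UCG (Ser) → CCG (Pro) — missense.
Codon 8: CGC (Arg) → CCC (Pro) — missense.
Synonymous: 3 of 7.

3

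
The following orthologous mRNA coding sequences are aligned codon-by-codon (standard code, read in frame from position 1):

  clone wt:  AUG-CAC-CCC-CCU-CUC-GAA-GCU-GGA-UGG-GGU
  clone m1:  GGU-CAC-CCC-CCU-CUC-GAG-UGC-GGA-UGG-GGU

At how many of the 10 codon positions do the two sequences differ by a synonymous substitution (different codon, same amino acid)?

Codon 1: AUG Met / GGU Gly — nonsynonymous.
Codon 2: CAC His / CAC His — identical.
Codon 3: CCC Pro / CCC Pro — identical.
Codon 4: CCU Pro / CCU Pro — identical.
Codon 5: CUC Leu / CUC Leu — identical.
Codon 6: GAA Glu / GAG Glu — synonymous.
Codon 7: GCU Ala / UGC Cys — nonsynonymous.
Codon 8: GGA Gly / GGA Gly — identical.
Codon 9: UGG Trp / UGG Trp — identical.
Codon 10: GGU Gly / GGU Gly — identical.
Synonymous differences: 1.

1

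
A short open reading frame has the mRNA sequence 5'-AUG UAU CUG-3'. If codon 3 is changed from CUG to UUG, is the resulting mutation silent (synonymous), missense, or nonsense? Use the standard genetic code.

silent

Position 7 falls in codon 3: CUG → Leu.
After the substitution the codon is UUG → Leu.
Both encode Leu, so the change is synonymous.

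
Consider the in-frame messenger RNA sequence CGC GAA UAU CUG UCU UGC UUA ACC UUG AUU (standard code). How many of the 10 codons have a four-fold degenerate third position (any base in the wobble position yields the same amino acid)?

Codon 1 CGC (Arg): third position 4-fold.
Codon 2 GAA (Glu): third position 2-fold.
Codon 3 UAU (Tyr): third position 2-fold.
Codon 4 CUG (Leu): third position 4-fold.
Codon 5 UCU (Ser): third position 4-fold.
Codon 6 UGC (Cys): third position 2-fold.
Codon 7 UUA (Leu): third position 2-fold.
Codon 8 ACC (Thr): third position 4-fold.
Codon 9 UUG (Leu): third position 2-fold.
Codon 10 AUU (Ile): third position 3-fold.
Four-fold degenerate third positions: 4.

4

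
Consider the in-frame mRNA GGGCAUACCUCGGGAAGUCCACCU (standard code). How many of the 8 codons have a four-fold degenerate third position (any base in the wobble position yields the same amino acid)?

6

Codon 1 GGG (Gly): third position 4-fold.
Codon 2 CAU (His): third position 2-fold.
Codon 3 ACC (Thr): third position 4-fold.
Codon 4 UCG (Ser): third position 4-fold.
Codon 5 GGA (Gly): third position 4-fold.
Codon 6 AGU (Ser): third position 2-fold.
Codon 7 CCA (Pro): third position 4-fold.
Codon 8 CCU (Pro): third position 4-fold.
Four-fold degenerate third positions: 6.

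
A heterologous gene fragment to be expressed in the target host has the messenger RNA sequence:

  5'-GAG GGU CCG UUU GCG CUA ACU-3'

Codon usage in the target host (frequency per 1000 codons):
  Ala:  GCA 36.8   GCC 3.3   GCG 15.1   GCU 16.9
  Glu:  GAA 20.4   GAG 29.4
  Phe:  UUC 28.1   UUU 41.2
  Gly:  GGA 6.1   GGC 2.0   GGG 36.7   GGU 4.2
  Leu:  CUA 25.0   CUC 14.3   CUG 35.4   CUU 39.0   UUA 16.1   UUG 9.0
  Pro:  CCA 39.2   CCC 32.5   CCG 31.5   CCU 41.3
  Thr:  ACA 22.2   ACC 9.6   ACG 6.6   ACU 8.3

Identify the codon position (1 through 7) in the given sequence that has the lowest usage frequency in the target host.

Codon 1 GAG (Glu): 29.4 per 1000.
Codon 2 GGU (Gly): 4.2 per 1000.
Codon 3 CCG (Pro): 31.5 per 1000.
Codon 4 UUU (Phe): 41.2 per 1000.
Codon 5 GCG (Ala): 15.1 per 1000.
Codon 6 CUA (Leu): 25.0 per 1000.
Codon 7 ACU (Thr): 8.3 per 1000.
Lowest frequency is 4.2 at codon 2.

2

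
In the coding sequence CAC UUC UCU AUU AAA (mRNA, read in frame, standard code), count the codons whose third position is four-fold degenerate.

1

Codon 1 CAC (His): third position 2-fold.
Codon 2 UUC (Phe): third position 2-fold.
Codon 3 UCU (Ser): third position 4-fold.
Codon 4 AUU (Ile): third position 3-fold.
Codon 5 AAA (Lys): third position 2-fold.
Four-fold degenerate third positions: 1.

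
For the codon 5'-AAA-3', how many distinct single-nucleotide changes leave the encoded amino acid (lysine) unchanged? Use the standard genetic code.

Position 1: none → 0 synonymous.
Position 2: none → 0 synonymous.
Position 3: AAG → 1 synonymous.
Total: 0 + 0 + 1 = 1.

1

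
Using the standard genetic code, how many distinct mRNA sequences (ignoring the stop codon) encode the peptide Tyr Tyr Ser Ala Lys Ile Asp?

1152

Tyr: 2 codons.
Tyr: 2 codons.
Ser: 6 codons.
Ala: 4 codons.
Lys: 2 codons.
Ile: 3 codons.
Asp: 2 codons.
2 × 2 × 6 × 4 × 2 × 3 × 2 = 1152.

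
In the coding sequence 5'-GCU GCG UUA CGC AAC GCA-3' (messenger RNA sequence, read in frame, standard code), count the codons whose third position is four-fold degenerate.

4

Codon 1 GCU (Ala): third position 4-fold.
Codon 2 GCG (Ala): third position 4-fold.
Codon 3 UUA (Leu): third position 2-fold.
Codon 4 CGC (Arg): third position 4-fold.
Codon 5 AAC (Asn): third position 2-fold.
Codon 6 GCA (Ala): third position 4-fold.
Four-fold degenerate third positions: 4.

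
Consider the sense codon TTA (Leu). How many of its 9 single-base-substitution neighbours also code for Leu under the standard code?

2

Position 1: CTA → 1 synonymous.
Position 2: none → 0 synonymous.
Position 3: TTG → 1 synonymous.
Total: 1 + 0 + 1 = 2.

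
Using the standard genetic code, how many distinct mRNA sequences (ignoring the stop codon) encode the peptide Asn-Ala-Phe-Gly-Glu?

Asn: 2 codons.
Ala: 4 codons.
Phe: 2 codons.
Gly: 4 codons.
Glu: 2 codons.
2 × 4 × 2 × 4 × 2 = 128.

128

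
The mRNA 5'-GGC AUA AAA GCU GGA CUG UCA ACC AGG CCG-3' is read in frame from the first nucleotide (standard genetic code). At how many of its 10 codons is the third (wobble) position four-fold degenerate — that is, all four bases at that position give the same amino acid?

Codon 1 GGC (Gly): third position 4-fold.
Codon 2 AUA (Ile): third position 3-fold.
Codon 3 AAA (Lys): third position 2-fold.
Codon 4 GCU (Ala): third position 4-fold.
Codon 5 GGA (Gly): third position 4-fold.
Codon 6 CUG (Leu): third position 4-fold.
Codon 7 UCA (Ser): third position 4-fold.
Codon 8 ACC (Thr): third position 4-fold.
Codon 9 AGG (Arg): third position 2-fold.
Codon 10 CCG (Pro): third position 4-fold.
Four-fold degenerate third positions: 7.

7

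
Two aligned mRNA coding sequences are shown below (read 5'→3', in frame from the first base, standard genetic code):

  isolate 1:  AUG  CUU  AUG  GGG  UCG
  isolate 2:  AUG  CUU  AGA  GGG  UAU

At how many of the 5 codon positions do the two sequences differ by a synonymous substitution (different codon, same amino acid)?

0

Codon 1: AUG Met / AUG Met — identical.
Codon 2: CUU Leu / CUU Leu — identical.
Codon 3: AUG Met / AGA Arg — nonsynonymous.
Codon 4: GGG Gly / GGG Gly — identical.
Codon 5: UCG Ser / UAU Tyr — nonsynonymous.
Synonymous differences: 0.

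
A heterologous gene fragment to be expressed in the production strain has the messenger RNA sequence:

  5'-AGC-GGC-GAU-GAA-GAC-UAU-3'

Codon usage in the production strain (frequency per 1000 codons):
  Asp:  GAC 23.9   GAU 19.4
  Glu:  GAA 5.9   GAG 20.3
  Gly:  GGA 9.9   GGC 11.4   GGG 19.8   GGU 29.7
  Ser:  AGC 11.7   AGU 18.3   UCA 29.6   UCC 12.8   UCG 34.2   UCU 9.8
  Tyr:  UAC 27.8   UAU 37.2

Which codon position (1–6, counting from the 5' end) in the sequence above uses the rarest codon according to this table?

4

Codon 1 AGC (Ser): 11.7 per 1000.
Codon 2 GGC (Gly): 11.4 per 1000.
Codon 3 GAU (Asp): 19.4 per 1000.
Codon 4 GAA (Glu): 5.9 per 1000.
Codon 5 GAC (Asp): 23.9 per 1000.
Codon 6 UAU (Tyr): 37.2 per 1000.
Lowest frequency is 5.9 at codon 4.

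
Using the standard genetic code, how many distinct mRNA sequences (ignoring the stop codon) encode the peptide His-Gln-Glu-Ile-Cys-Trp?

His: 2 codons.
Gln: 2 codons.
Glu: 2 codons.
Ile: 3 codons.
Cys: 2 codons.
Trp: 1 codon.
2 × 2 × 2 × 3 × 2 × 1 = 48.

48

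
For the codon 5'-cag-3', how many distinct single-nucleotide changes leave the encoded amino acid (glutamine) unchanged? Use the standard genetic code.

1

Position 1: none → 0 synonymous.
Position 2: none → 0 synonymous.
Position 3: CAA → 1 synonymous.
Total: 0 + 0 + 1 = 1.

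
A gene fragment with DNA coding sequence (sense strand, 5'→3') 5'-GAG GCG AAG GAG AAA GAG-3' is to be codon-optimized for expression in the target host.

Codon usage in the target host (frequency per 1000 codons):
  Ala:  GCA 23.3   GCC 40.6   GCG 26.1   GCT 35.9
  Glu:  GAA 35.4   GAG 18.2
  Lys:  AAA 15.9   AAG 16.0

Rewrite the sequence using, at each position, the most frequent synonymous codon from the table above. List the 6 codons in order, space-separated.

GAA GCC AAG GAA AAG GAA

Codon 1 (Glu): best is GAA at 35.4.
Codon 2 (Ala): best is GCC at 40.6.
Codon 3 (Lys): best is AAG at 16.0.
Codon 4 (Glu): best is GAA at 35.4.
Codon 5 (Lys): best is AAG at 16.0.
Codon 6 (Glu): best is GAA at 35.4.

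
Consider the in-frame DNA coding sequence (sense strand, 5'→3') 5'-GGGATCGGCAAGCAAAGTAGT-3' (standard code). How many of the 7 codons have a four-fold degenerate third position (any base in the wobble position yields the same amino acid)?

2

Codon 1 GGG (Gly): third position 4-fold.
Codon 2 ATC (Ile): third position 3-fold.
Codon 3 GGC (Gly): third position 4-fold.
Codon 4 AAG (Lys): third position 2-fold.
Codon 5 CAA (Gln): third position 2-fold.
Codon 6 AGT (Ser): third position 2-fold.
Codon 7 AGT (Ser): third position 2-fold.
Four-fold degenerate third positions: 2.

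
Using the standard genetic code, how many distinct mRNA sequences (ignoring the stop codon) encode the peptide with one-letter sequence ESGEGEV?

Glu: 2 codons.
Ser: 6 codons.
Gly: 4 codons.
Glu: 2 codons.
Gly: 4 codons.
Glu: 2 codons.
Val: 4 codons.
2 × 6 × 4 × 2 × 4 × 2 × 4 = 3072.

3072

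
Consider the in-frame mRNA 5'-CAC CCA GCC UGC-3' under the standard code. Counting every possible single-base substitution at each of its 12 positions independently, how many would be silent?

Codon 1 (CAC, His): 1 synonymous substitution.
Codon 2 (CCA, Pro): 3 synonymous substitutions.
Codon 3 (GCC, Ala): 3 synonymous substitutions.
Codon 4 (UGC, Cys): 1 synonymous substitution.
Total: 1 + 3 + 3 + 1 = 8.

8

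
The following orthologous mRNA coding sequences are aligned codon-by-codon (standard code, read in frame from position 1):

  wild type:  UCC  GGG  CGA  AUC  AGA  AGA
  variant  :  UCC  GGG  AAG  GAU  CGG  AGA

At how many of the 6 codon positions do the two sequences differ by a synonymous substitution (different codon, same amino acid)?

1

Codon 1: UCC Ser / UCC Ser — identical.
Codon 2: GGG Gly / GGG Gly — identical.
Codon 3: CGA Arg / AAG Lys — nonsynonymous.
Codon 4: AUC Ile / GAU Asp — nonsynonymous.
Codon 5: AGA Arg / CGG Arg — synonymous.
Codon 6: AGA Arg / AGA Arg — identical.
Synonymous differences: 1.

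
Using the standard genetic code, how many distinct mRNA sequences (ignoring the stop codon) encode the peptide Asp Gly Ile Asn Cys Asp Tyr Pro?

1536

Asp: 2 codons.
Gly: 4 codons.
Ile: 3 codons.
Asn: 2 codons.
Cys: 2 codons.
Asp: 2 codons.
Tyr: 2 codons.
Pro: 4 codons.
2 × 4 × 3 × 2 × 2 × 2 × 2 × 4 = 1536.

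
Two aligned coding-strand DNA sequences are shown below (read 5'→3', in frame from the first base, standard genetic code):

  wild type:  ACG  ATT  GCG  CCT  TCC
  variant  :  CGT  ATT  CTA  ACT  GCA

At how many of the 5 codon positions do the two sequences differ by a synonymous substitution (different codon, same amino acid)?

Codon 1: ACG Thr / CGT Arg — nonsynonymous.
Codon 2: ATT Ile / ATT Ile — identical.
Codon 3: GCG Ala / CTA Leu — nonsynonymous.
Codon 4: CCT Pro / ACT Thr — nonsynonymous.
Codon 5: TCC Ser / GCA Ala — nonsynonymous.
Synonymous differences: 0.

0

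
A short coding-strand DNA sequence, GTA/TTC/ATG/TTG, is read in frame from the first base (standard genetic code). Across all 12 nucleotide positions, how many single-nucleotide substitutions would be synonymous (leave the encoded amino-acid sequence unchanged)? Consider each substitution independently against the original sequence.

6

Codon 1 (GTA, Val): 3 synonymous substitutions.
Codon 2 (TTC, Phe): 1 synonymous substitution.
Codon 3 (ATG, Met): 0 synonymous substitutions.
Codon 4 (TTG, Leu): 2 synonymous substitutions.
Total: 3 + 1 + 0 + 2 = 6.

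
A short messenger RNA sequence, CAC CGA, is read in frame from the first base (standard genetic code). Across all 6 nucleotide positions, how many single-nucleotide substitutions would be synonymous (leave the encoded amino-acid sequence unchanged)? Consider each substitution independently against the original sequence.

5

Codon 1 (CAC, His): 1 synonymous substitution.
Codon 2 (CGA, Arg): 4 synonymous substitutions.
Total: 1 + 4 = 5.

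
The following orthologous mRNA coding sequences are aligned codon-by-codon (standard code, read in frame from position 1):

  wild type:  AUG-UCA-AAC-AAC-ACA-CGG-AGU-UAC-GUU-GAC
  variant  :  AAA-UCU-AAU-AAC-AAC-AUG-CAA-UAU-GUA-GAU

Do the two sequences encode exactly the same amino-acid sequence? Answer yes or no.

Codon 1: AUG Met / AAA Lys — nonsynonymous.
Codon 2: UCA Ser / UCU Ser — synonymous.
Codon 3: AAC Asn / AAU Asn — synonymous.
Codon 4: AAC Asn / AAC Asn — identical.
Codon 5: ACA Thr / AAC Asn — nonsynonymous.
Codon 6: CGG Arg / AUG Met — nonsynonymous.
Codon 7: AGU Ser / CAA Gln — nonsynonymous.
Codon 8: UAC Tyr / UAU Tyr — synonymous.
Codon 9: GUU Val / GUA Val — synonymous.
Codon 10: GAC Asp / GAU Asp — synonymous.
Nonsynonymous differences: 4 → different protein.

no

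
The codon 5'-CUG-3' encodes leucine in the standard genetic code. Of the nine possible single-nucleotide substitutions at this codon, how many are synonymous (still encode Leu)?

Position 1: UUG → 1 synonymous.
Position 2: none → 0 synonymous.
Position 3: CUU, CUC, CUA → 3 synonymous.
Total: 1 + 0 + 3 = 4.

4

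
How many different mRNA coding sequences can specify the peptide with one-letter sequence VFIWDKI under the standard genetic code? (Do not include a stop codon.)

288

Val: 4 codons.
Phe: 2 codons.
Ile: 3 codons.
Trp: 1 codon.
Asp: 2 codons.
Lys: 2 codons.
Ile: 3 codons.
4 × 2 × 3 × 1 × 2 × 2 × 3 = 288.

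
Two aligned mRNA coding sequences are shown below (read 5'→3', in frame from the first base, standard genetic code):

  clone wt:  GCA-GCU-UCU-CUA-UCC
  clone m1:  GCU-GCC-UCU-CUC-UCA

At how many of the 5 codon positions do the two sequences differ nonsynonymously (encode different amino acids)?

Codon 1: GCA Ala / GCU Ala — synonymous.
Codon 2: GCU Ala / GCC Ala — synonymous.
Codon 3: UCU Ser / UCU Ser — identical.
Codon 4: CUA Leu / CUC Leu — synonymous.
Codon 5: UCC Ser / UCA Ser — synonymous.
Nonsynonymous differences: 0.

0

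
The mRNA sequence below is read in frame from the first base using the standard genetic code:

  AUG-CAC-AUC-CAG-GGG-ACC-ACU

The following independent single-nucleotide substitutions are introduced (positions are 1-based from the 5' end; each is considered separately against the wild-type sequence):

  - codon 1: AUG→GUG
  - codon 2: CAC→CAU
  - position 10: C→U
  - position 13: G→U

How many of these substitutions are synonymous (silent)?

1

Codon 1: AUG (Met) → GUG (Val) — missense.
Codon 2: CAC (His) → CAU (His) — synonymous.
Codon 4: CAG (Gln) → UAG (Stop) — nonsense.
Codon 5: GGG (Gly) → UGG (Trp) — missense.
Synonymous: 1 of 4.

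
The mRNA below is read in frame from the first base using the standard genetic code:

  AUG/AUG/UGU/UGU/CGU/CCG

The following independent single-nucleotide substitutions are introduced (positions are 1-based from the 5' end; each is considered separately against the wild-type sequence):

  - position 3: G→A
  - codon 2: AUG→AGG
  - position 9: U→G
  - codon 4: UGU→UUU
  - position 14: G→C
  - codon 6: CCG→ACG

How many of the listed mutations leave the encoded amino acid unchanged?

Codon 1: AUG (Met) → AUA (Ile) — missense.
Codon 2: AUG (Met) → AGG (Arg) — missense.
Codon 3: UGU (Cys) → UGG (Trp) — missense.
Codon 4: UGU (Cys) → UUU (Phe) — missense.
Codon 5: CGU (Arg) → CCU (Pro) — missense.
Codon 6: CCG (Pro) → ACG (Thr) — missense.
Synonymous: 0 of 6.

0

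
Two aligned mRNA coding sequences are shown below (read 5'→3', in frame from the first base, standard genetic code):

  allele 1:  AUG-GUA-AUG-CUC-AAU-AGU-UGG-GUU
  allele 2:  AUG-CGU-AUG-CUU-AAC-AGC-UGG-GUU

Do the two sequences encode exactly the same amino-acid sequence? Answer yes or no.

no

Codon 1: AUG Met / AUG Met — identical.
Codon 2: GUA Val / CGU Arg — nonsynonymous.
Codon 3: AUG Met / AUG Met — identical.
Codon 4: CUC Leu / CUU Leu — synonymous.
Codon 5: AAU Asn / AAC Asn — synonymous.
Codon 6: AGU Ser / AGC Ser — synonymous.
Codon 7: UGG Trp / UGG Trp — identical.
Codon 8: GUU Val / GUU Val — identical.
Nonsynonymous differences: 1 → different protein.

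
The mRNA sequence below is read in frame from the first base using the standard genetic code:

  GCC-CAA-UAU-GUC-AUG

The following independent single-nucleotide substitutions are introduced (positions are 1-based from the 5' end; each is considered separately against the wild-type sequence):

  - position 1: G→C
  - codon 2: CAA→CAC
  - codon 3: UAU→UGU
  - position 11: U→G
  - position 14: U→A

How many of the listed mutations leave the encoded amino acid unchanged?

0

Codon 1: GCC (Ala) → CCC (Pro) — missense.
Codon 2: CAA (Gln) → CAC (His) — missense.
Codon 3: UAU (Tyr) → UGU (Cys) — missense.
Codon 4: GUC (Val) → GGC (Gly) — missense.
Codon 5: AUG (Met) → AAG (Lys) — missense.
Synonymous: 0 of 5.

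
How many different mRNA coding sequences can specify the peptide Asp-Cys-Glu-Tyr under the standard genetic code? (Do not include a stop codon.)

16

Asp: 2 codons.
Cys: 2 codons.
Glu: 2 codons.
Tyr: 2 codons.
2 × 2 × 2 × 2 = 16.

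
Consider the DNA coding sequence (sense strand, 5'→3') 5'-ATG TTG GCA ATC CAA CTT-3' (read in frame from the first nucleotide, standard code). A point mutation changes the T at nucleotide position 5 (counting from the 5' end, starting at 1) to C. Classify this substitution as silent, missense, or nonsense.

missense

Position 5 falls in codon 2: TTG → Leu.
After the substitution the codon is TCG → Ser.
Leu ≠ Ser, so this is a missense mutation.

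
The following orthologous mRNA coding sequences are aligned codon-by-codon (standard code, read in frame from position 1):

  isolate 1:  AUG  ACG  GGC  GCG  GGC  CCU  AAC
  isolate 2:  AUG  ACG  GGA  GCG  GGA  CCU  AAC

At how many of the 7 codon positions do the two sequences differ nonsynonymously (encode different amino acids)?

0

Codon 1: AUG Met / AUG Met — identical.
Codon 2: ACG Thr / ACG Thr — identical.
Codon 3: GGC Gly / GGA Gly — synonymous.
Codon 4: GCG Ala / GCG Ala — identical.
Codon 5: GGC Gly / GGA Gly — synonymous.
Codon 6: CCU Pro / CCU Pro — identical.
Codon 7: AAC Asn / AAC Asn — identical.
Nonsynonymous differences: 0.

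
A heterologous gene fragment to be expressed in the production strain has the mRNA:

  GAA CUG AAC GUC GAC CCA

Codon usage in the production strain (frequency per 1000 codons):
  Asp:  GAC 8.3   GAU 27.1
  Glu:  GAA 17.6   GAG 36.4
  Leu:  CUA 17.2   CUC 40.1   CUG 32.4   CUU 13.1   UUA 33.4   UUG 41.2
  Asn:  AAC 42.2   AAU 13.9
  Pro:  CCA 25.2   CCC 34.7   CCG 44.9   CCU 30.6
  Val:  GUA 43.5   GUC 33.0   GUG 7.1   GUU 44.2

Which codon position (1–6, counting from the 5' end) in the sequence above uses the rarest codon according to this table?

Codon 1 GAA (Glu): 17.6 per 1000.
Codon 2 CUG (Leu): 32.4 per 1000.
Codon 3 AAC (Asn): 42.2 per 1000.
Codon 4 GUC (Val): 33.0 per 1000.
Codon 5 GAC (Asp): 8.3 per 1000.
Codon 6 CCA (Pro): 25.2 per 1000.
Lowest frequency is 8.3 at codon 5.

5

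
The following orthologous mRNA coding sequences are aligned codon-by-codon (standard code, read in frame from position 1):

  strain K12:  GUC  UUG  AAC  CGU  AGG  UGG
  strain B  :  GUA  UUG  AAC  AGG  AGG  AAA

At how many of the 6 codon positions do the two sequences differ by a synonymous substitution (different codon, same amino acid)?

2

Codon 1: GUC Val / GUA Val — synonymous.
Codon 2: UUG Leu / UUG Leu — identical.
Codon 3: AAC Asn / AAC Asn — identical.
Codon 4: CGU Arg / AGG Arg — synonymous.
Codon 5: AGG Arg / AGG Arg — identical.
Codon 6: UGG Trp / AAA Lys — nonsynonymous.
Synonymous differences: 2.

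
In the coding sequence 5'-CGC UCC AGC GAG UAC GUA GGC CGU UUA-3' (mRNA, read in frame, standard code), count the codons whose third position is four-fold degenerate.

5

Codon 1 CGC (Arg): third position 4-fold.
Codon 2 UCC (Ser): third position 4-fold.
Codon 3 AGC (Ser): third position 2-fold.
Codon 4 GAG (Glu): third position 2-fold.
Codon 5 UAC (Tyr): third position 2-fold.
Codon 6 GUA (Val): third position 4-fold.
Codon 7 GGC (Gly): third position 4-fold.
Codon 8 CGU (Arg): third position 4-fold.
Codon 9 UUA (Leu): third position 2-fold.
Four-fold degenerate third positions: 5.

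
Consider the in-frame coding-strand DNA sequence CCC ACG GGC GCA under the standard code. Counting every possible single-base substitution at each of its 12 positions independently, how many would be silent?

12

Codon 1 (CCC, Pro): 3 synonymous substitutions.
Codon 2 (ACG, Thr): 3 synonymous substitutions.
Codon 3 (GGC, Gly): 3 synonymous substitutions.
Codon 4 (GCA, Ala): 3 synonymous substitutions.
Total: 3 + 3 + 3 + 3 = 12.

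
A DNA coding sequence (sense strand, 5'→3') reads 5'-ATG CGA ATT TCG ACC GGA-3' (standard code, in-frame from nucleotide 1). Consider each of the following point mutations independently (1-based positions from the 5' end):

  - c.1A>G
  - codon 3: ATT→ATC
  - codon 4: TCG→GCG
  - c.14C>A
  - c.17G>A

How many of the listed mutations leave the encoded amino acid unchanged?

1

Codon 1: ATG (Met) → GTG (Val) — missense.
Codon 3: ATT (Ile) → ATC (Ile) — synonymous.
Codon 4: TCG (Ser) → GCG (Ala) — missense.
Codon 5: ACC (Thr) → AAC (Asn) — missense.
Codon 6: GGA (Gly) → GAA (Glu) — missense.
Synonymous: 1 of 5.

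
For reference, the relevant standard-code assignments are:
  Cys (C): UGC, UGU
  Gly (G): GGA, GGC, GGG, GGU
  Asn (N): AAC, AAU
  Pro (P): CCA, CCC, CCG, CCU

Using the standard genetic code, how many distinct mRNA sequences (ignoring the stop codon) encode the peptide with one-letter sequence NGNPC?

128

Asn: 2 codons.
Gly: 4 codons.
Asn: 2 codons.
Pro: 4 codons.
Cys: 2 codons.
2 × 4 × 2 × 4 × 2 = 128.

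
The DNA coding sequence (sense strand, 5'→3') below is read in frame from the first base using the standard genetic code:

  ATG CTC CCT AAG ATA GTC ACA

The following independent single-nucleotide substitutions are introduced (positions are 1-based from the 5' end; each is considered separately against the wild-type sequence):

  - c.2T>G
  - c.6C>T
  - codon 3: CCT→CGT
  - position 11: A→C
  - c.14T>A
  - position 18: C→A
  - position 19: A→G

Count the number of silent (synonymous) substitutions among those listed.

2

Codon 1: ATG (Met) → AGG (Arg) — missense.
Codon 2: CTC (Leu) → CTT (Leu) — synonymous.
Codon 3: CCT (Pro) → CGT (Arg) — missense.
Codon 4: AAG (Lys) → ACG (Thr) — missense.
Codon 5: ATA (Ile) → AAA (Lys) — missense.
Codon 6: GTC (Val) → GTA (Val) — synonymous.
Codon 7: ACA (Thr) → GCA (Ala) — missense.
Synonymous: 2 of 7.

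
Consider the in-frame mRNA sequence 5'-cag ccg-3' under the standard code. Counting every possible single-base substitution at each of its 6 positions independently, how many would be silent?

4

Codon 1 (CAG, Gln): 1 synonymous substitution.
Codon 2 (CCG, Pro): 3 synonymous substitutions.
Total: 1 + 3 = 4.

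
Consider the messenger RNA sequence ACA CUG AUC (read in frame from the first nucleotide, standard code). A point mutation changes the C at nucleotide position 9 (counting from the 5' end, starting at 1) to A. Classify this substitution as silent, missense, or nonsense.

silent

Position 9 falls in codon 3: AUC → Ile.
After the substitution the codon is AUA → Ile.
Both encode Ile, so the change is synonymous.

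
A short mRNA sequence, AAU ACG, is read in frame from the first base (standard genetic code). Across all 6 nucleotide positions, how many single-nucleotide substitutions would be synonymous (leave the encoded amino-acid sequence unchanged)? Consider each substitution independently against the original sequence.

4

Codon 1 (AAU, Asn): 1 synonymous substitution.
Codon 2 (ACG, Thr): 3 synonymous substitutions.
Total: 1 + 3 = 4.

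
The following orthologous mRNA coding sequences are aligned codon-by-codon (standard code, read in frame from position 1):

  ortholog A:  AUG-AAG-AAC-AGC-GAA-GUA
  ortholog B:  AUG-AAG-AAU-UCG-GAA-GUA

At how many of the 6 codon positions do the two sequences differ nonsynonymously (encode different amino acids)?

Codon 1: AUG Met / AUG Met — identical.
Codon 2: AAG Lys / AAG Lys — identical.
Codon 3: AAC Asn / AAU Asn — synonymous.
Codon 4: AGC Ser / UCG Ser — synonymous.
Codon 5: GAA Glu / GAA Glu — identical.
Codon 6: GUA Val / GUA Val — identical.
Nonsynonymous differences: 0.

0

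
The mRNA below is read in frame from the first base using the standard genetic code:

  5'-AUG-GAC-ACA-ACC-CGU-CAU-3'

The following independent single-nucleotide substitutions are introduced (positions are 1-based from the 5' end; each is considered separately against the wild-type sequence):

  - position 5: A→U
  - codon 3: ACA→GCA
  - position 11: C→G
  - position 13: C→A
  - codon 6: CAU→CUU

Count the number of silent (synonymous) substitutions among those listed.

Codon 2: GAC (Asp) → GUC (Val) — missense.
Codon 3: ACA (Thr) → GCA (Ala) — missense.
Codon 4: ACC (Thr) → AGC (Ser) — missense.
Codon 5: CGU (Arg) → AGU (Ser) — missense.
Codon 6: CAU (His) → CUU (Leu) — missense.
Synonymous: 0 of 5.

0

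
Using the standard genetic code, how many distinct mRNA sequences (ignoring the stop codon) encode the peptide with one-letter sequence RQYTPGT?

Arg: 6 codons.
Gln: 2 codons.
Tyr: 2 codons.
Thr: 4 codons.
Pro: 4 codons.
Gly: 4 codons.
Thr: 4 codons.
6 × 2 × 2 × 4 × 4 × 4 × 4 = 6144.

6144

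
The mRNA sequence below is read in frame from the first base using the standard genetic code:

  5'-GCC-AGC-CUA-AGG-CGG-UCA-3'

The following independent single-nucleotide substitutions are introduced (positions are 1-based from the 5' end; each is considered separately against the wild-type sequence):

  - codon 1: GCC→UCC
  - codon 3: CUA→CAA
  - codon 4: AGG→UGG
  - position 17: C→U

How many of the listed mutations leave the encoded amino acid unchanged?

0

Codon 1: GCC (Ala) → UCC (Ser) — missense.
Codon 3: CUA (Leu) → CAA (Gln) — missense.
Codon 4: AGG (Arg) → UGG (Trp) — missense.
Codon 6: UCA (Ser) → UUA (Leu) — missense.
Synonymous: 0 of 4.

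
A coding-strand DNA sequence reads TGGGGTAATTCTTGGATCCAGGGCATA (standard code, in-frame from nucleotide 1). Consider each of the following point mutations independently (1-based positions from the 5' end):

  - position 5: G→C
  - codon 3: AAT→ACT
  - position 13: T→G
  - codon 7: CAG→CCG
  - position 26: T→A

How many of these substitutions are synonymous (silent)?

0

Codon 2: GGT (Gly) → GCT (Ala) — missense.
Codon 3: AAT (Asn) → ACT (Thr) — missense.
Codon 5: TGG (Trp) → GGG (Gly) — missense.
Codon 7: CAG (Gln) → CCG (Pro) — missense.
Codon 9: ATA (Ile) → AAA (Lys) — missense.
Synonymous: 0 of 5.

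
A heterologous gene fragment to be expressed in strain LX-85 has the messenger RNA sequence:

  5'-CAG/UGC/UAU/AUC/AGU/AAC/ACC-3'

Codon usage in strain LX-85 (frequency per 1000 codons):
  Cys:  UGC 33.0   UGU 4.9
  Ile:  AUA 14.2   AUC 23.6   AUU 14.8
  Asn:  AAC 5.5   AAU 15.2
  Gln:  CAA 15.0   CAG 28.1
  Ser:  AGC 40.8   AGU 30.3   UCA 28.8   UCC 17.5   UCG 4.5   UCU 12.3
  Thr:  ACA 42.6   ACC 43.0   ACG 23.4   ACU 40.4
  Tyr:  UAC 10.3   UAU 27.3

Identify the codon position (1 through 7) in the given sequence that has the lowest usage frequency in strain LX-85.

Codon 1 CAG (Gln): 28.1 per 1000.
Codon 2 UGC (Cys): 33.0 per 1000.
Codon 3 UAU (Tyr): 27.3 per 1000.
Codon 4 AUC (Ile): 23.6 per 1000.
Codon 5 AGU (Ser): 30.3 per 1000.
Codon 6 AAC (Asn): 5.5 per 1000.
Codon 7 ACC (Thr): 43.0 per 1000.
Lowest frequency is 5.5 at codon 6.

6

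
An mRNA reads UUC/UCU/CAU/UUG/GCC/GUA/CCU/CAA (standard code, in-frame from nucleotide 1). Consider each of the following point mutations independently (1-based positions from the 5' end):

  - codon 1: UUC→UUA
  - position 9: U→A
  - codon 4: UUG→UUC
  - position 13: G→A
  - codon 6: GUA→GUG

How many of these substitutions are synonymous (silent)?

Codon 1: UUC (Phe) → UUA (Leu) — missense.
Codon 3: CAU (His) → CAA (Gln) — missense.
Codon 4: UUG (Leu) → UUC (Phe) — missense.
Codon 5: GCC (Ala) → ACC (Thr) — missense.
Codon 6: GUA (Val) → GUG (Val) — synonymous.
Synonymous: 1 of 5.

1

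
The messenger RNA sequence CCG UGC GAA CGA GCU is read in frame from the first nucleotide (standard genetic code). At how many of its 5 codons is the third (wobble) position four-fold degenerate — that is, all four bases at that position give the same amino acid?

3

Codon 1 CCG (Pro): third position 4-fold.
Codon 2 UGC (Cys): third position 2-fold.
Codon 3 GAA (Glu): third position 2-fold.
Codon 4 CGA (Arg): third position 4-fold.
Codon 5 GCU (Ala): third position 4-fold.
Four-fold degenerate third positions: 3.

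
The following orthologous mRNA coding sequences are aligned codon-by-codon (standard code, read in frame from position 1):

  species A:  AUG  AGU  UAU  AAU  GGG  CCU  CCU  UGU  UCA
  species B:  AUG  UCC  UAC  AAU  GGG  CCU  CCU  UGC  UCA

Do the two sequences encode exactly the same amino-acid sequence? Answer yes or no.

yes

Codon 1: AUG Met / AUG Met — identical.
Codon 2: AGU Ser / UCC Ser — synonymous.
Codon 3: UAU Tyr / UAC Tyr — synonymous.
Codon 4: AAU Asn / AAU Asn — identical.
Codon 5: GGG Gly / GGG Gly — identical.
Codon 6: CCU Pro / CCU Pro — identical.
Codon 7: CCU Pro / CCU Pro — identical.
Codon 8: UGU Cys / UGC Cys — synonymous.
Codon 9: UCA Ser / UCA Ser — identical.
Nonsynonymous differences: 0 → same protein.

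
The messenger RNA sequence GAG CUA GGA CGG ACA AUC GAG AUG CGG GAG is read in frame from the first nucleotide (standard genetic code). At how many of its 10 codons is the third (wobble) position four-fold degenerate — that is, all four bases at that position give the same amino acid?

Codon 1 GAG (Glu): third position 2-fold.
Codon 2 CUA (Leu): third position 4-fold.
Codon 3 GGA (Gly): third position 4-fold.
Codon 4 CGG (Arg): third position 4-fold.
Codon 5 ACA (Thr): third position 4-fold.
Codon 6 AUC (Ile): third position 3-fold.
Codon 7 GAG (Glu): third position 2-fold.
Codon 8 AUG (Met): third position 1-fold.
Codon 9 CGG (Arg): third position 4-fold.
Codon 10 GAG (Glu): third position 2-fold.
Four-fold degenerate third positions: 5.

5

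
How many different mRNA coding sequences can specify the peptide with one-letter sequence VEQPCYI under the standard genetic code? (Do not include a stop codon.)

Val: 4 codons.
Glu: 2 codons.
Gln: 2 codons.
Pro: 4 codons.
Cys: 2 codons.
Tyr: 2 codons.
Ile: 3 codons.
4 × 2 × 2 × 4 × 2 × 2 × 3 = 768.

768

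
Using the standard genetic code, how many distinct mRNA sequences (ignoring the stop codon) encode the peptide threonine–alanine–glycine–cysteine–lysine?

Thr: 4 codons.
Ala: 4 codons.
Gly: 4 codons.
Cys: 2 codons.
Lys: 2 codons.
4 × 4 × 4 × 2 × 2 = 256.

256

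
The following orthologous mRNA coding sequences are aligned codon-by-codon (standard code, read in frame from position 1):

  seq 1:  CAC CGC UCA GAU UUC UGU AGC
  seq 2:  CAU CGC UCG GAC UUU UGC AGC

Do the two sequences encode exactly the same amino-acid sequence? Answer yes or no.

yes

Codon 1: CAC His / CAU His — synonymous.
Codon 2: CGC Arg / CGC Arg — identical.
Codon 3: UCA Ser / UCG Ser — synonymous.
Codon 4: GAU Asp / GAC Asp — synonymous.
Codon 5: UUC Phe / UUU Phe — synonymous.
Codon 6: UGU Cys / UGC Cys — synonymous.
Codon 7: AGC Ser / AGC Ser — identical.
Nonsynonymous differences: 0 → same protein.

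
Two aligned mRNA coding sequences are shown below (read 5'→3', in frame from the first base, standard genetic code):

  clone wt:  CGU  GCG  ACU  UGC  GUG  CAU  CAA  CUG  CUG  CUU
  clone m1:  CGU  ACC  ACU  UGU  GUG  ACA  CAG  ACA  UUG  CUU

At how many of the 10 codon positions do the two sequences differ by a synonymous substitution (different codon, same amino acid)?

3

Codon 1: CGU Arg / CGU Arg — identical.
Codon 2: GCG Ala / ACC Thr — nonsynonymous.
Codon 3: ACU Thr / ACU Thr — identical.
Codon 4: UGC Cys / UGU Cys — synonymous.
Codon 5: GUG Val / GUG Val — identical.
Codon 6: CAU His / ACA Thr — nonsynonymous.
Codon 7: CAA Gln / CAG Gln — synonymous.
Codon 8: CUG Leu / ACA Thr — nonsynonymous.
Codon 9: CUG Leu / UUG Leu — synonymous.
Codon 10: CUU Leu / CUU Leu — identical.
Synonymous differences: 3.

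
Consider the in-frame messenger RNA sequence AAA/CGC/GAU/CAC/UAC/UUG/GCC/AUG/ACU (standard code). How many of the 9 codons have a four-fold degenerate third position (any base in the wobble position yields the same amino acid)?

3

Codon 1 AAA (Lys): third position 2-fold.
Codon 2 CGC (Arg): third position 4-fold.
Codon 3 GAU (Asp): third position 2-fold.
Codon 4 CAC (His): third position 2-fold.
Codon 5 UAC (Tyr): third position 2-fold.
Codon 6 UUG (Leu): third position 2-fold.
Codon 7 GCC (Ala): third position 4-fold.
Codon 8 AUG (Met): third position 1-fold.
Codon 9 ACU (Thr): third position 4-fold.
Four-fold degenerate third positions: 3.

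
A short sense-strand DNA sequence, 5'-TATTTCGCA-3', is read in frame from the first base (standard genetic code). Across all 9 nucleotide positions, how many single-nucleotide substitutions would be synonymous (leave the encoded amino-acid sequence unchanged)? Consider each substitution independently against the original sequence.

5

Codon 1 (TAT, Tyr): 1 synonymous substitution.
Codon 2 (TTC, Phe): 1 synonymous substitution.
Codon 3 (GCA, Ala): 3 synonymous substitutions.
Total: 1 + 1 + 3 = 5.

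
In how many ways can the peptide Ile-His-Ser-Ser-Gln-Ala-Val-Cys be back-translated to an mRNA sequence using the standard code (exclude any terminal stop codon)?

Ile: 3 codons.
His: 2 codons.
Ser: 6 codons.
Ser: 6 codons.
Gln: 2 codons.
Ala: 4 codons.
Val: 4 codons.
Cys: 2 codons.
3 × 2 × 6 × 6 × 2 × 4 × 4 × 2 = 13824.

13824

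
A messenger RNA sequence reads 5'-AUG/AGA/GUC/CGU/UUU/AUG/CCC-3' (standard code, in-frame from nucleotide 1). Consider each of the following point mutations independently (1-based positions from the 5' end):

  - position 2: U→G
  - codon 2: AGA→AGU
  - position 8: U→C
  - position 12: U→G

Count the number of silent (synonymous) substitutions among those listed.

1

Codon 1: AUG (Met) → AGG (Arg) — missense.
Codon 2: AGA (Arg) → AGU (Ser) — missense.
Codon 3: GUC (Val) → GCC (Ala) — missense.
Codon 4: CGU (Arg) → CGG (Arg) — synonymous.
Synonymous: 1 of 4.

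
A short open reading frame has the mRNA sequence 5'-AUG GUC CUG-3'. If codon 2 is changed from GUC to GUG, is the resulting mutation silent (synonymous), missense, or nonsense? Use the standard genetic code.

Position 6 falls in codon 2: GUC → Val.
After the substitution the codon is GUG → Val.
Both encode Val, so the change is synonymous.

silent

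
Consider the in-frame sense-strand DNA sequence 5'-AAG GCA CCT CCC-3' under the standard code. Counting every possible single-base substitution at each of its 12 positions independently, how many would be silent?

10

Codon 1 (AAG, Lys): 1 synonymous substitution.
Codon 2 (GCA, Ala): 3 synonymous substitutions.
Codon 3 (CCT, Pro): 3 synonymous substitutions.
Codon 4 (CCC, Pro): 3 synonymous substitutions.
Total: 1 + 3 + 3 + 3 = 10.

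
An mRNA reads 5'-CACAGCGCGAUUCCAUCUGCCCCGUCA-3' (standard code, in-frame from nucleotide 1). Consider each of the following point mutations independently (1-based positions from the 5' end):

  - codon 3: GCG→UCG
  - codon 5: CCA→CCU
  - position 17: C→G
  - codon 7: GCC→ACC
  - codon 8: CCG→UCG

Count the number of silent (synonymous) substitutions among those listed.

Codon 3: GCG (Ala) → UCG (Ser) — missense.
Codon 5: CCA (Pro) → CCU (Pro) — synonymous.
Codon 6: UCU (Ser) → UGU (Cys) — missense.
Codon 7: GCC (Ala) → ACC (Thr) — missense.
Codon 8: CCG (Pro) → UCG (Ser) — missense.
Synonymous: 1 of 5.

1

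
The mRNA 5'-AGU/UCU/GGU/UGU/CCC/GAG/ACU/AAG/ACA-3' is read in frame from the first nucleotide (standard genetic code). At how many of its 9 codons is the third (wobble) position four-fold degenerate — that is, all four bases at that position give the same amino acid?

Codon 1 AGU (Ser): third position 2-fold.
Codon 2 UCU (Ser): third position 4-fold.
Codon 3 GGU (Gly): third position 4-fold.
Codon 4 UGU (Cys): third position 2-fold.
Codon 5 CCC (Pro): third position 4-fold.
Codon 6 GAG (Glu): third position 2-fold.
Codon 7 ACU (Thr): third position 4-fold.
Codon 8 AAG (Lys): third position 2-fold.
Codon 9 ACA (Thr): third position 4-fold.
Four-fold degenerate third positions: 5.

5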